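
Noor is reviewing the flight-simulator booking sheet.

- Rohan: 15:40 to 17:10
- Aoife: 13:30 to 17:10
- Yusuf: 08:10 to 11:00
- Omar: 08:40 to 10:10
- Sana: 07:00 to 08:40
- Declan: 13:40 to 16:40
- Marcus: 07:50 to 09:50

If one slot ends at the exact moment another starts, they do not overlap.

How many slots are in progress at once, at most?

3

Sweep the timeline, counting +1 at each start and −1 at each end (ends before starts at a tie):
07:00 start Sana → 1
07:50 start Marcus → 2
08:10 start Yusuf → 3
08:40 end Sana → 2
08:40 start Omar → 3
09:50 end Marcus → 2
10:10 end Omar → 1
11:00 end Yusuf → 0
13:30 start Aoife → 1
13:40 start Declan → 2
15:40 start Rohan → 3
16:40 end Declan → 2
17:10 end Aoife → 1
17:10 end Rohan → 0
Peak is 3, at 08:10 (Marcus, Sana, Yusuf).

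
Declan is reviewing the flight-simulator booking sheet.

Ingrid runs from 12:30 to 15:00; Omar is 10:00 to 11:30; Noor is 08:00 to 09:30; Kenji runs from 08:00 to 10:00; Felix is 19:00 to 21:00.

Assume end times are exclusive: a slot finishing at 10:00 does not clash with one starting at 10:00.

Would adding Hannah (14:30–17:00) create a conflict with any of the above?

Kenji: ends 10:00 at or before Hannah starts 14:30 → clear.
Noor: ends 09:30 at or before Hannah starts 14:30 → clear.
Omar: ends 11:30 at or before Hannah starts 14:30 → clear.
Ingrid: starts 12:30 before Hannah ends 17:00, and ends 15:00 after Hannah starts 14:30 → overlap.
Felix: starts 19:00 at or after Hannah ends 17:00 → clear.
Hannah overlaps Ingrid.

Yes — it overlaps Ingrid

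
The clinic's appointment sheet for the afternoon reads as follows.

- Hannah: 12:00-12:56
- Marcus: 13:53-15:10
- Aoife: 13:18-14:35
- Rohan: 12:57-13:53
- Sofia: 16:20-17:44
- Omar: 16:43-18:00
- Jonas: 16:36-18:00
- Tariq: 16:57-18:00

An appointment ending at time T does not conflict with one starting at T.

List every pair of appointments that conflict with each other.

Aoife & Marcus, Aoife & Rohan, Jonas & Omar, Jonas & Sofia, Jonas & Tariq, Omar & Sofia, Omar & Tariq, Sofia & Tariq

Check each pair: they overlap iff neither finishes before the other starts.
Sorted by start: Hannah, Rohan, Aoife, Marcus, Sofia, Jonas, Omar, Tariq.
Rohan starts after Hannah ends, so Hannah has no further overlaps.
Aoife starts before Rohan ends → Rohan and Aoife overlap.
Marcus starts exactly when Rohan ends (back-to-back, no overlap), so Rohan has no further overlaps.
Marcus starts before Aoife ends → Aoife and Marcus overlap.
Sofia starts after Aoife ends, so Aoife has no further overlaps.
Sofia starts after Marcus ends, so Marcus has no further overlaps.
Jonas starts before Sofia ends → Sofia and Jonas overlap.
Omar starts before Sofia ends → Sofia and Omar overlap.
Tariq starts before Sofia ends → Sofia and Tariq overlap.
Omar starts before Jonas ends → Jonas and Omar overlap.
Tariq starts before Jonas ends → Jonas and Tariq overlap.
Tariq starts before Omar ends → Omar and Tariq overlap.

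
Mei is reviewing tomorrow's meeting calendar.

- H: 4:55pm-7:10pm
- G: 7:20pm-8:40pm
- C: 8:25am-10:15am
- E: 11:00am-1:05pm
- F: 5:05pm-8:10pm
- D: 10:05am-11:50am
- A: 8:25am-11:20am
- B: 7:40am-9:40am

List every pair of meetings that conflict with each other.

Sorted by start: B, A, C, D, E, H, F, G.
A starts before B ends → B and A overlap.
C starts before B ends → B and C overlap.
D starts after B ends, so B has no further overlaps.
C starts before A ends → A and C overlap.
D starts before A ends → A and D overlap.
E starts before A ends → A and E overlap.
H starts after A ends, so A has no further overlaps.
D starts before C ends → C and D overlap.
E starts after C ends, so C has no further overlaps.
E starts before D ends → D and E overlap.
H starts after D ends, so D has no further overlaps.
H starts after E ends, so E has no further overlaps.
F starts before H ends → H and F overlap.
G starts after H ends.
G starts before F ends → F and G overlap.

A & B, A & C, A & D, A & E, B & C, C & D, D & E, F & G, F & H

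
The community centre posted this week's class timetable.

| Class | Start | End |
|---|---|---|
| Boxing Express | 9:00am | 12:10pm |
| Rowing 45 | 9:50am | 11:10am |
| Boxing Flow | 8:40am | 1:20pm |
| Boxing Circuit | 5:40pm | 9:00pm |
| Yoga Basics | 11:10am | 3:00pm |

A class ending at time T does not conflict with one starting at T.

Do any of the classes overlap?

Sorted by start: Boxing Flow, Boxing Express, Rowing 45, Yoga Basics, Boxing Circuit.
Boxing Express starts before Boxing Flow ends → Boxing Flow and Boxing Express overlap.
That's a conflict, so the schedule is not conflict-free.

Yes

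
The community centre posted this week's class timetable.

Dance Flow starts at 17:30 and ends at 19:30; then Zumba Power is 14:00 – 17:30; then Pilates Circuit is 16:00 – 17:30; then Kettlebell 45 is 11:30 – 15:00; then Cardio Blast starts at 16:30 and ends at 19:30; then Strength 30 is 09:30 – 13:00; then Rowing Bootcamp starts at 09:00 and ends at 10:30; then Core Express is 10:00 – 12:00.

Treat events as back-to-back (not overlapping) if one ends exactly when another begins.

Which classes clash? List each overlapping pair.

Sorted by start: Rowing Bootcamp, Strength 30, Core Express, Kettlebell 45, Zumba Power, Pilates Circuit, Cardio Blast, Dance Flow.
Strength 30 starts before Rowing Bootcamp ends → Rowing Bootcamp and Strength 30 overlap.
Core Express starts before Rowing Bootcamp ends → Rowing Bootcamp and Core Express overlap.
Kettlebell 45 starts after Rowing Bootcamp ends, so Rowing Bootcamp has no further overlaps.
Core Express starts before Strength 30 ends → Strength 30 and Core Express overlap.
Kettlebell 45 starts before Strength 30 ends → Strength 30 and Kettlebell 45 overlap.
Zumba Power starts after Strength 30 ends, so Strength 30 has no further overlaps.
Kettlebell 45 starts before Core Express ends → Core Express and Kettlebell 45 overlap.
Zumba Power starts after Core Express ends, so Core Express has no further overlaps.
Zumba Power starts before Kettlebell 45 ends → Kettlebell 45 and Zumba Power overlap.
Pilates Circuit starts after Kettlebell 45 ends, so Kettlebell 45 has no further overlaps.
Pilates Circuit starts before Zumba Power ends → Zumba Power and Pilates Circuit overlap.
Cardio Blast starts before Zumba Power ends → Zumba Power and Cardio Blast overlap.
Dance Flow starts exactly when Zumba Power ends (back-to-back, no overlap).
Cardio Blast starts before Pilates Circuit ends → Pilates Circuit and Cardio Blast overlap.
Dance Flow starts exactly when Pilates Circuit ends (back-to-back, no overlap).
Dance Flow starts before Cardio Blast ends → Cardio Blast and Dance Flow overlap.

Cardio Blast & Dance Flow, Cardio Blast & Pilates Circuit, Cardio Blast & Zumba Power, Core Express & Kettlebell 45, Core Express & Rowing Bootcamp, Core Express & Strength 30, Kettlebell 45 & Strength 30, Kettlebell 45 & Zumba Power, Pilates Circuit & Zumba Power, Rowing Bootcamp & Strength 30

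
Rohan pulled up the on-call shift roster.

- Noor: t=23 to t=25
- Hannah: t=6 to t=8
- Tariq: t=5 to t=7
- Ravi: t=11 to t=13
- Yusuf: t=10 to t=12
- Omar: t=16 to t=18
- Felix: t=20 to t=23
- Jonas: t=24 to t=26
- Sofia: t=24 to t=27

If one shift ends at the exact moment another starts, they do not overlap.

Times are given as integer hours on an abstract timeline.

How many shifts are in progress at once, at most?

Sweep the timeline, counting +1 at each start and −1 at each end (ends before starts at a tie):
t=5 start Tariq → 1
t=6 start Hannah → 2
t=7 end Tariq → 1
t=8 end Hannah → 0
t=10 start Yusuf → 1
t=11 start Ravi → 2
t=12 end Yusuf → 1
t=13 end Ravi → 0
t=16 start Omar → 1
t=18 end Omar → 0
t=20 start Felix → 1
t=23 end Felix → 0
t=23 start Noor → 1
t=24 start Jonas → 2
t=24 start Sofia → 3
t=25 end Noor → 2
t=26 end Jonas → 1
t=27 end Sofia → 0
Peak is 3, at t=24 (Jonas, Noor, Sofia).

3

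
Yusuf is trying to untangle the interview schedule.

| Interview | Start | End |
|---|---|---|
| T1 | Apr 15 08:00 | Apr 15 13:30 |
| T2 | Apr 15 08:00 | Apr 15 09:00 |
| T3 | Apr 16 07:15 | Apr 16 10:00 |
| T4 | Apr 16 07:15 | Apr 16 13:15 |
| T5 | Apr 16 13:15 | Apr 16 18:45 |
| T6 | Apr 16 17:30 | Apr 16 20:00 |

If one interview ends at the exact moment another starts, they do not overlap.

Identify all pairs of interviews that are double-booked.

T1 & T2, T3 & T4, T5 & T6

Two intervals overlap when each starts before the other ends.
Sorted by start: T1, T2, T3, T4, T5, T6.
T2 starts before T1 ends → T1 and T2 overlap.
T3 starts after T1 ends, so nothing later overlaps T1 either.
T3 starts after T2 ends, so nothing later overlaps T2 either.
T4 starts before T3 ends → T3 and T4 overlap.
T5 starts after T3 ends, so nothing later overlaps T3 either.
T5 starts exactly when T4 ends (back-to-back, no overlap), so nothing later overlaps T4 either.
T6 starts before T5 ends → T5 and T6 overlap.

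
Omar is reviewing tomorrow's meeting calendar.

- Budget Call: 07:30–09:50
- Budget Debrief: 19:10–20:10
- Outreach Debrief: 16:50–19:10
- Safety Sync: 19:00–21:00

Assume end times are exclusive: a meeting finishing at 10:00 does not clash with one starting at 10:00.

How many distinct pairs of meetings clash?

Two intervals overlap when each starts before the other ends.
Sorted by start: Budget Call, Outreach Debrief, Safety Sync, Budget Debrief.
Outreach Debrief starts after Budget Call ends — done with Budget Call.
Safety Sync starts before Outreach Debrief ends → Outreach Debrief and Safety Sync overlap.
Budget Debrief starts exactly when Outreach Debrief ends (back-to-back, no overlap).
Budget Debrief starts before Safety Sync ends → Safety Sync and Budget Debrief overlap.
Overlapping pairs: Budget Debrief & Safety Sync, Outreach Debrief & Safety Sync — 2 in total.

2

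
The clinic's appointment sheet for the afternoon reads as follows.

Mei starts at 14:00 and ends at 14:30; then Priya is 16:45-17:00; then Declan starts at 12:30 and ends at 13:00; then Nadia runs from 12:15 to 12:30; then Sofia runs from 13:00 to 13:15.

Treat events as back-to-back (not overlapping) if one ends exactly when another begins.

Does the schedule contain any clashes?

No

Check each pair: they overlap iff neither finishes before the other starts.
Sorted by start: Nadia, Declan, Sofia, Mei, Priya.
Declan starts exactly when Nadia ends (back-to-back, no overlap); Nadia is clear from here.
Sofia starts exactly when Declan ends (back-to-back, no overlap); Declan is clear from here.
Mei starts after Sofia ends; Sofia is clear from here.
Priya starts after Mei ends.
Every pair is clear; the schedule has no overlaps.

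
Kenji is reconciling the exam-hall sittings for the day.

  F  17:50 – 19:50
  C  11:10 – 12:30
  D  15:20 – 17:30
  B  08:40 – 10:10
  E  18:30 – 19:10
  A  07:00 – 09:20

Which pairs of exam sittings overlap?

A & B, E & F

Sorted by start: A, B, C, D, F, E.
B starts before A ends → A and B overlap.
C starts after A ends — done with A.
C starts after B ends — done with B.
D starts after C ends — done with C.
F starts after D ends — done with D.
E starts before F ends → F and E overlap.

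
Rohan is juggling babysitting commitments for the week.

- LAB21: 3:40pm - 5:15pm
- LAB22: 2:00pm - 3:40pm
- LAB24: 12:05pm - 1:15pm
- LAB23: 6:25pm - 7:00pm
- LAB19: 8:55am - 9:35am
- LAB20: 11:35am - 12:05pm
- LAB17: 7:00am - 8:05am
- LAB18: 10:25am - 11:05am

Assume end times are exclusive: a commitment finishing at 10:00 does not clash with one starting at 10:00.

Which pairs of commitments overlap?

none

Sorted by start: LAB17, LAB19, LAB18, LAB20, LAB24, LAB22, LAB21, LAB23.
LAB19 starts after LAB17 ends; LAB17 is clear from here.
LAB18 starts after LAB19 ends; LAB19 is clear from here.
LAB20 starts after LAB18 ends; LAB18 is clear from here.
LAB24 starts exactly when LAB20 ends (back-to-back, no overlap); LAB20 is clear from here.
LAB22 starts after LAB24 ends; LAB24 is clear from here.
LAB21 starts exactly when LAB22 ends (back-to-back, no overlap); LAB22 is clear from here.
LAB23 starts after LAB21 ends.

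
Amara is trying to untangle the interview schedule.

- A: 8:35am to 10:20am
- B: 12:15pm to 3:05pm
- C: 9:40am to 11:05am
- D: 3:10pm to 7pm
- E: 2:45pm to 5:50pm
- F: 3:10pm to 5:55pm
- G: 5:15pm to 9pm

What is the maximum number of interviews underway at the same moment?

Sweep the timeline, counting +1 at each start and −1 at each end (ends before starts at a tie):
8:35am start A → 1
9:40am start C → 2
10:20am end A → 1
11:05am end C → 0
12:15pm start B → 1
2:45pm start E → 2
3:05pm end B → 1
3:10pm start D → 2
3:10pm start F → 3
5:15pm start G → 4
5:50pm end E → 3
5:55pm end F → 2
7pm end D → 1
9pm end G → 0
Peak is 4, at 5:15pm (D, E, F, G).

4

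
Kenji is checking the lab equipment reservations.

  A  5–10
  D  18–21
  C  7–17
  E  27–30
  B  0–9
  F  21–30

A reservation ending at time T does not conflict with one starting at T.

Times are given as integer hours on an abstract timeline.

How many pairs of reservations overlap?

Sorted by start: B, A, C, D, F, E.
A starts before B ends → B and A overlap.
C starts before B ends → B and C overlap.
D starts after B ends — done with B.
C starts before A ends → A and C overlap.
D starts after A ends — done with A.
D starts after C ends — done with C.
F starts exactly when D ends (back-to-back, no overlap) — done with D.
E starts before F ends → F and E overlap.
Overlapping pairs: A & B, A & C, B & C, E & F — 4 in total.

4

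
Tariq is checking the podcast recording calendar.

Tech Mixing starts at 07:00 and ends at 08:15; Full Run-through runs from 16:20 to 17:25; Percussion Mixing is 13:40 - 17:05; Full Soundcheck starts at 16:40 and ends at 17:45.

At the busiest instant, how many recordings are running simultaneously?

3

Walk through starts and ends in time order (an end at T is processed before a start at T):
07:00 start Tech Mixing → 1
08:15 end Tech Mixing → 0
13:40 start Percussion Mixing → 1
16:20 start Full Run-through → 2
16:40 start Full Soundcheck → 3
17:05 end Percussion Mixing → 2
17:25 end Full Run-through → 1
17:45 end Full Soundcheck → 0
Peak is 3, at 16:40 (Full Run-through, Full Soundcheck, Percussion Mixing).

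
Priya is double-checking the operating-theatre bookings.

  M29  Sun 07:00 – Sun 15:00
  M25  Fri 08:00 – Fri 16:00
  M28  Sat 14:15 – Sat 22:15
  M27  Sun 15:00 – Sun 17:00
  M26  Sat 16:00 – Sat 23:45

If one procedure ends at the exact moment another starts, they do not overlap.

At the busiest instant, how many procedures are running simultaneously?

Sort all start/end points and keep a running count:
Fri 08:00 start M25 → 1
Fri 16:00 end M25 → 0
Sat 14:15 start M28 → 1
Sat 16:00 start M26 → 2
Sat 22:15 end M28 → 1
Sat 23:45 end M26 → 0
Sun 07:00 start M29 → 1
Sun 15:00 end M29 → 0
Sun 15:00 start M27 → 1
Sun 17:00 end M27 → 0
Peak is 2, at Sat 16:00 (M26, M28).

2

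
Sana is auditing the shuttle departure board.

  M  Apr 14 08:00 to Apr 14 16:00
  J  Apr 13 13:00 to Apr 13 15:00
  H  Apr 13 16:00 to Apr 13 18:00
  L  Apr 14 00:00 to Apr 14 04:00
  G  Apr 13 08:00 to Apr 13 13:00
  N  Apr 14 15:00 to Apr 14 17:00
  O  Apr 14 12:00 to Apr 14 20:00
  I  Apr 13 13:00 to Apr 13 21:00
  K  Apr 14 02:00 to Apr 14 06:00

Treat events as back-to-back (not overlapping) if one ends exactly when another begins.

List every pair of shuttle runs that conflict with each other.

Sorted by start: G, I, J, H, L, K, M, O, N.
I starts exactly when G ends (back-to-back, no overlap); G is clear from here.
J starts before I ends → I and J overlap.
H starts before I ends → I and H overlap.
L starts after I ends; I is clear from here.
H starts after J ends; J is clear from here.
L starts after H ends; H is clear from here.
K starts before L ends → L and K overlap.
M starts after L ends; L is clear from here.
M starts after K ends; K is clear from here.
O starts before M ends → M and O overlap.
N starts before M ends → M and N overlap.
N starts before O ends → O and N overlap.

H & I, I & J, K & L, M & N, M & O, N & O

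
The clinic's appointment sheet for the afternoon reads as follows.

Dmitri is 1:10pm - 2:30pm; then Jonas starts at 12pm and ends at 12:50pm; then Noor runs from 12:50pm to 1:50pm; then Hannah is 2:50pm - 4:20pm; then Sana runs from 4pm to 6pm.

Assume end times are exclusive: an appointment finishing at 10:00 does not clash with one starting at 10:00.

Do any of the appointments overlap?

Yes

Sorted by start: Jonas, Noor, Dmitri, Hannah, Sana.
Noor starts exactly when Jonas ends (back-to-back, no overlap) — done with Jonas.
Dmitri starts before Noor ends → Noor and Dmitri overlap.
That's a conflict, so the schedule is not conflict-free.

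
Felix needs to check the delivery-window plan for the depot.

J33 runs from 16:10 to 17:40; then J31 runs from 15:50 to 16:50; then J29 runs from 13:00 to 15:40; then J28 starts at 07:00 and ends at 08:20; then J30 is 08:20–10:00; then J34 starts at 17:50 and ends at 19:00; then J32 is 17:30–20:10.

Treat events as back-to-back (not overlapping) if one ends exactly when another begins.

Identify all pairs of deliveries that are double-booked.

Check each pair: they overlap iff neither finishes before the other starts.
Sorted by start: J28, J30, J29, J31, J33, J32, J34.
J30 starts exactly when J28 ends (back-to-back, no overlap) — done with J28.
J29 starts after J30 ends — done with J30.
J31 starts after J29 ends — done with J29.
J33 starts before J31 ends → J31 and J33 overlap.
J32 starts after J31 ends — done with J31.
J32 starts before J33 ends → J33 and J32 overlap.
J34 starts after J33 ends.
J34 starts before J32 ends → J32 and J34 overlap.

J31 & J33, J32 & J33, J32 & J34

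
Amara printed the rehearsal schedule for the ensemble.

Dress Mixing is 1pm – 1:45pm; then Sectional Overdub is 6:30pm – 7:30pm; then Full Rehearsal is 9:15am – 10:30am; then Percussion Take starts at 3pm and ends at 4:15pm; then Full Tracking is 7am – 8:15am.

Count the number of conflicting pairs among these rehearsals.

0

Check each pair: they overlap iff neither finishes before the other starts.
Sorted by start: Full Tracking, Full Rehearsal, Dress Mixing, Percussion Take, Sectional Overdub.
Full Rehearsal starts after Full Tracking ends, so nothing later overlaps Full Tracking either.
Dress Mixing starts after Full Rehearsal ends, so nothing later overlaps Full Rehearsal either.
Percussion Take starts after Dress Mixing ends, so nothing later overlaps Dress Mixing either.
Sectional Overdub starts after Percussion Take ends.
No pair overlaps.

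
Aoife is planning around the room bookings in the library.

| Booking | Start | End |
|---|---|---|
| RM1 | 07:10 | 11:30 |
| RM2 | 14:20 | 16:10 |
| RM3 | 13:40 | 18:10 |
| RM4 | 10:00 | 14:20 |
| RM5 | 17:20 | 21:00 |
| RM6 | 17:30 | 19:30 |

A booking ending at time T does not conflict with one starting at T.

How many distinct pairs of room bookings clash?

6

Sorted by start: RM1, RM4, RM3, RM2, RM5, RM6.
RM4 starts before RM1 ends → RM1 and RM4 overlap.
RM3 starts after RM1 ends, so nothing later overlaps RM1 either.
RM3 starts before RM4 ends → RM4 and RM3 overlap.
RM2 starts exactly when RM4 ends (back-to-back, no overlap), so nothing later overlaps RM4 either.
RM2 starts before RM3 ends → RM3 and RM2 overlap.
RM5 starts before RM3 ends → RM3 and RM5 overlap.
RM6 starts before RM3 ends → RM3 and RM6 overlap.
RM5 starts after RM2 ends, so nothing later overlaps RM2 either.
RM6 starts before RM5 ends → RM5 and RM6 overlap.
Overlapping pairs: RM1 & RM4, RM2 & RM3, RM3 & RM4, RM3 & RM5, RM3 & RM6, RM5 & RM6 — 6 in total.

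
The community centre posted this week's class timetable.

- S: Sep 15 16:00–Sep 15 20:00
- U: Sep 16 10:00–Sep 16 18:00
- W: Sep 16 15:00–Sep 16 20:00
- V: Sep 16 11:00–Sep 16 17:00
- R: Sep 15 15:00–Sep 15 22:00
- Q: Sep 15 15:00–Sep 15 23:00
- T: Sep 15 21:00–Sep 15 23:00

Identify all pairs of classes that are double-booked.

Check each pair: they overlap iff neither finishes before the other starts.
Sorted by start: Q, R, S, T, U, V, W.
R starts before Q ends → Q and R overlap.
S starts before Q ends → Q and S overlap.
T starts before Q ends → Q and T overlap.
U starts after Q ends, so nothing later overlaps Q either.
S starts before R ends → R and S overlap.
T starts before R ends → R and T overlap.
U starts after R ends, so nothing later overlaps R either.
T starts after S ends, so nothing later overlaps S either.
U starts after T ends, so nothing later overlaps T either.
V starts before U ends → U and V overlap.
W starts before U ends → U and W overlap.
W starts before V ends → V and W overlap.

Q & R, Q & S, Q & T, R & S, R & T, U & V, U & W, V & W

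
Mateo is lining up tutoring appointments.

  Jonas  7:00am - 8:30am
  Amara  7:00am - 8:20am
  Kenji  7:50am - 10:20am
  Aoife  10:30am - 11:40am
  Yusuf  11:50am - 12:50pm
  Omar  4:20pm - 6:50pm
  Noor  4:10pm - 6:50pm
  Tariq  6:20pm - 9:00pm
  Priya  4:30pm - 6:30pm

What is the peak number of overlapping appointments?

4

Sweep the timeline, counting +1 at each start and −1 at each end (ends before starts at a tie):
7:00am start Amara → 1
7:00am start Jonas → 2
7:50am start Kenji → 3
8:20am end Amara → 2
8:30am end Jonas → 1
10:20am end Kenji → 0
10:30am start Aoife → 1
11:40am end Aoife → 0
11:50am start Yusuf → 1
12:50pm end Yusuf → 0
4:10pm start Noor → 1
4:20pm start Omar → 2
4:30pm start Priya → 3
6:20pm start Tariq → 4
6:30pm end Priya → 3
6:50pm end Noor → 2
6:50pm end Omar → 1
9:00pm end Tariq → 0
Peak is 4, at 6:20pm (Noor, Omar, Priya, Tariq).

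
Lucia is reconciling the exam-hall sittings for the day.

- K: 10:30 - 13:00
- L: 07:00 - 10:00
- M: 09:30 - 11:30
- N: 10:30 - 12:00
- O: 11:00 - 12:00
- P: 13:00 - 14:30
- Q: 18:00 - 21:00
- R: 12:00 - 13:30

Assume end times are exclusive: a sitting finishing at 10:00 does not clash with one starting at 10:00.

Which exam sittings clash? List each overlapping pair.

Sorted by start: L, M, K, N, O, R, P, Q.
M starts before L ends → L and M overlap.
K starts after L ends; L is clear from here.
K starts before M ends → M and K overlap.
N starts before M ends → M and N overlap.
O starts before M ends → M and O overlap.
R starts after M ends; M is clear from here.
N starts before K ends → K and N overlap.
O starts before K ends → K and O overlap.
R starts before K ends → K and R overlap.
P starts exactly when K ends (back-to-back, no overlap); K is clear from here.
O starts before N ends → N and O overlap.
R starts exactly when N ends (back-to-back, no overlap); N is clear from here.
R starts exactly when O ends (back-to-back, no overlap); O is clear from here.
P starts before R ends → R and P overlap.
Q starts after R ends.
Q starts after P ends.

K & M, K & N, K & O, K & R, L & M, M & N, M & O, N & O, P & R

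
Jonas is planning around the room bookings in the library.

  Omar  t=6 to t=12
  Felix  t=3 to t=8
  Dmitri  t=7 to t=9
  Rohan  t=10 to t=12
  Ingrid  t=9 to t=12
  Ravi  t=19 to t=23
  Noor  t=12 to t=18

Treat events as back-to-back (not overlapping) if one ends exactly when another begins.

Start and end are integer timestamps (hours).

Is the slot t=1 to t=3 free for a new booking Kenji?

Yes — the slot is free

Felix: starts t=3 at or after Kenji ends t=3 → clear.
Omar: starts t=6 at or after Kenji ends t=3 → clear.
Dmitri: starts t=7 at or after Kenji ends t=3 → clear.
Ingrid: starts t=9 at or after Kenji ends t=3 → clear.
Rohan: starts t=10 at or after Kenji ends t=3 → clear.
Noor: starts t=12 at or after Kenji ends t=3 → clear.
Ravi: starts t=19 at or after Kenji ends t=3 → clear.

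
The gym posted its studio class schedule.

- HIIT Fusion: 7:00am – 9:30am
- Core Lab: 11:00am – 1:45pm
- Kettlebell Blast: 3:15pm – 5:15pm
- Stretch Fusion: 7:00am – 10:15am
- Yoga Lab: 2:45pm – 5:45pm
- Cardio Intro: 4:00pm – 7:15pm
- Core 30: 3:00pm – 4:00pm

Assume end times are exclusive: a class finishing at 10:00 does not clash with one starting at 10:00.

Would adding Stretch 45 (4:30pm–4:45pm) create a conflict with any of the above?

Yes — it overlaps Cardio Intro, Kettlebell Blast, Yoga Lab

HIIT Fusion: ends 9:30am at or before Stretch 45 starts 4:30pm → clear.
Stretch Fusion: ends 10:15am at or before Stretch 45 starts 4:30pm → clear.
Core Lab: ends 1:45pm at or before Stretch 45 starts 4:30pm → clear.
Yoga Lab: starts 2:45pm before Stretch 45 ends 4:45pm, and ends 5:45pm after Stretch 45 starts 4:30pm → overlap.
Core 30: ends 4:00pm at or before Stretch 45 starts 4:30pm → clear.
Kettlebell Blast: starts 3:15pm before Stretch 45 ends 4:45pm, and ends 5:15pm after Stretch 45 starts 4:30pm → overlap.
Cardio Intro: starts 4:00pm before Stretch 45 ends 4:45pm, and ends 7:15pm after Stretch 45 starts 4:30pm → overlap.
Stretch 45 overlaps Yoga Lab, Kettlebell Blast, Cardio Intro.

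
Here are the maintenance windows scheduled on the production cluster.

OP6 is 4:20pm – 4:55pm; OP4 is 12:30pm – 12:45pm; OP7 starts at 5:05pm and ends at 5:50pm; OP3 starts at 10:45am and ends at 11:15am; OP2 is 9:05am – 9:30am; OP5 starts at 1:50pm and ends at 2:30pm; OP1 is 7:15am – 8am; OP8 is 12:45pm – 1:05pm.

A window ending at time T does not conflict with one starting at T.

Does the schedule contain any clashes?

Two intervals overlap when each starts before the other ends.
Sorted by start: OP1, OP2, OP3, OP4, OP8, OP5, OP6, OP7.
OP2 starts after OP1 ends — done with OP1.
OP3 starts after OP2 ends — done with OP2.
OP4 starts after OP3 ends — done with OP3.
OP8 starts exactly when OP4 ends (back-to-back, no overlap) — done with OP4.
OP5 starts after OP8 ends — done with OP8.
OP6 starts after OP5 ends — done with OP5.
OP7 starts after OP6 ends.
Every pair is clear; the schedule has no overlaps.

No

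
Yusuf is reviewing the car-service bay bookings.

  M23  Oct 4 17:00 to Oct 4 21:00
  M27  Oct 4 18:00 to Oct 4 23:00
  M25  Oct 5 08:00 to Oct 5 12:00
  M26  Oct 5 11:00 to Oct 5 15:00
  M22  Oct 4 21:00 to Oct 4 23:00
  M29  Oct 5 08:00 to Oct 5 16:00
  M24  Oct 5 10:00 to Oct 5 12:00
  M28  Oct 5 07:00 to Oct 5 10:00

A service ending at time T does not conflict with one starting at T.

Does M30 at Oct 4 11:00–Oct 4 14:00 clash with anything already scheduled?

M23: starts Oct 4 17:00 at or after M30 ends Oct 4 14:00 → clear.
M27: starts Oct 4 18:00 at or after M30 ends Oct 4 14:00 → clear.
M22: starts Oct 4 21:00 at or after M30 ends Oct 4 14:00 → clear.
M28: starts Oct 5 07:00 at or after M30 ends Oct 4 14:00 → clear.
M25: starts Oct 5 08:00 at or after M30 ends Oct 4 14:00 → clear.
M29: starts Oct 5 08:00 at or after M30 ends Oct 4 14:00 → clear.
M24: starts Oct 5 10:00 at or after M30 ends Oct 4 14:00 → clear.
M26: starts Oct 5 11:00 at or after M30 ends Oct 4 14:00 → clear.

No — it doesn't clash with anything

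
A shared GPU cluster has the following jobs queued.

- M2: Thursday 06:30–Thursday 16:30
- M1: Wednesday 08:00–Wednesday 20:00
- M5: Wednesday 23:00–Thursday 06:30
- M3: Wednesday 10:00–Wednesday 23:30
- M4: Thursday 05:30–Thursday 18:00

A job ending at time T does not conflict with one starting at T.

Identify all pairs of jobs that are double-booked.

Check each pair: they overlap iff neither finishes before the other starts.
Sorted by start: M1, M3, M5, M4, M2.
M3 starts before M1 ends → M1 and M3 overlap.
M5 starts after M1 ends — done with M1.
M5 starts before M3 ends → M3 and M5 overlap.
M4 starts after M3 ends — done with M3.
M4 starts before M5 ends → M5 and M4 overlap.
M2 starts exactly when M5 ends (back-to-back, no overlap).
M2 starts before M4 ends → M4 and M2 overlap.

M1 & M3, M2 & M4, M3 & M5, M4 & M5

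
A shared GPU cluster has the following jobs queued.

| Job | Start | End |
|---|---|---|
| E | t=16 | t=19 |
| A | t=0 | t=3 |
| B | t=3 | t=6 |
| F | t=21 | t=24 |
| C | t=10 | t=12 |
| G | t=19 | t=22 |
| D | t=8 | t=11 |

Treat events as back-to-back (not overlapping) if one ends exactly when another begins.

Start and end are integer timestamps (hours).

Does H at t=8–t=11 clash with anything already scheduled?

A: ends t=3 at or before H starts t=8 → clear.
B: ends t=6 at or before H starts t=8 → clear.
D: starts t=8 before H ends t=11, and ends t=11 after H starts t=8 → overlap.
C: starts t=10 before H ends t=11, and ends t=12 after H starts t=8 → overlap.
E: starts t=16 at or after H ends t=11 → clear.
G: starts t=19 at or after H ends t=11 → clear.
F: starts t=21 at or after H ends t=11 → clear.
H overlaps C, D.

Yes — it overlaps C, D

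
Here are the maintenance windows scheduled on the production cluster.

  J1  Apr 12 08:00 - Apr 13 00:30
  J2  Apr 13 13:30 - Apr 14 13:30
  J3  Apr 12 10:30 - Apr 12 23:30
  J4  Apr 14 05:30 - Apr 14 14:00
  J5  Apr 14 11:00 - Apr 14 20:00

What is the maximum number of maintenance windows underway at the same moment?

3

Walk through starts and ends in time order (an end at T is processed before a start at T):
Apr 12 08:00 start J1 → 1
Apr 12 10:30 start J3 → 2
Apr 12 23:30 end J3 → 1
Apr 13 00:30 end J1 → 0
Apr 13 13:30 start J2 → 1
Apr 14 05:30 start J4 → 2
Apr 14 11:00 start J5 → 3
Apr 14 13:30 end J2 → 2
Apr 14 14:00 end J4 → 1
Apr 14 20:00 end J5 → 0
Peak is 3, at Apr 14 11:00 (J2, J4, J5).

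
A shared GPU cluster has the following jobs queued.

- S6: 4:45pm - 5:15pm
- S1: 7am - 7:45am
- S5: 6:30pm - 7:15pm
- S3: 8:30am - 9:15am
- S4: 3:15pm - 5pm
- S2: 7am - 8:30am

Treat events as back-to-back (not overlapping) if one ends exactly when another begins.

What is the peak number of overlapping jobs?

2

Sort all start/end points and keep a running count:
7am start S1 → 1
7am start S2 → 2
7:45am end S1 → 1
8:30am end S2 → 0
8:30am start S3 → 1
9:15am end S3 → 0
3:15pm start S4 → 1
4:45pm start S6 → 2
5pm end S4 → 1
5:15pm end S6 → 0
6:30pm start S5 → 1
7:15pm end S5 → 0
Peak is 2, at 7am (S1, S2).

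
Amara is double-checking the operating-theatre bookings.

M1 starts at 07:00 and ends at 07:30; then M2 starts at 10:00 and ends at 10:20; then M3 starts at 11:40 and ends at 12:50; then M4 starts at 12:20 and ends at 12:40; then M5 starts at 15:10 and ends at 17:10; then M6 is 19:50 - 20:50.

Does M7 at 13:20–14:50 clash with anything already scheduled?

No — it doesn't clash with anything

M1: ends 07:30 at or before M7 starts 13:20 → clear.
M2: ends 10:20 at or before M7 starts 13:20 → clear.
M3: ends 12:50 at or before M7 starts 13:20 → clear.
M4: ends 12:40 at or before M7 starts 13:20 → clear.
M5: starts 15:10 at or after M7 ends 14:50 → clear.
M6: starts 19:50 at or after M7 ends 14:50 → clear.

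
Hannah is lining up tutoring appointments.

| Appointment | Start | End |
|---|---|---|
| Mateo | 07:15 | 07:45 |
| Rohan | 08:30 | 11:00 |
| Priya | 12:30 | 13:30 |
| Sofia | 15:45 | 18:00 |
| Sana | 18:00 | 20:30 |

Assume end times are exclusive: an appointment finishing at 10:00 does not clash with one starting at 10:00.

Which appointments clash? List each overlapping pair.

Check each pair: they overlap iff neither finishes before the other starts.
Sorted by start: Mateo, Rohan, Priya, Sofia, Sana.
Rohan starts after Mateo ends — done with Mateo.
Priya starts after Rohan ends — done with Rohan.
Sofia starts after Priya ends — done with Priya.
Sana starts exactly when Sofia ends (back-to-back, no overlap).

no overlapping pairs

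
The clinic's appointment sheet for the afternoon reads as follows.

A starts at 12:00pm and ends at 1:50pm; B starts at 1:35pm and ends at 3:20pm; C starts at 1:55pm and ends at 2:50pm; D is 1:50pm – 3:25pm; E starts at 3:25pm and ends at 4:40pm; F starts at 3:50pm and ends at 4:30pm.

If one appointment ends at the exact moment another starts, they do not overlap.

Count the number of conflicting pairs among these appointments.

Check each pair: they overlap iff neither finishes before the other starts.
Sorted by start: A, B, D, C, E, F.
B starts before A ends → A and B overlap.
D starts exactly when A ends (back-to-back, no overlap), so nothing later overlaps A either.
D starts before B ends → B and D overlap.
C starts before B ends → B and C overlap.
E starts after B ends, so nothing later overlaps B either.
C starts before D ends → D and C overlap.
E starts exactly when D ends (back-to-back, no overlap), so nothing later overlaps D either.
E starts after C ends, so nothing later overlaps C either.
F starts before E ends → E and F overlap.
Overlapping pairs: A & B, B & C, B & D, C & D, E & F — 5 in total.

5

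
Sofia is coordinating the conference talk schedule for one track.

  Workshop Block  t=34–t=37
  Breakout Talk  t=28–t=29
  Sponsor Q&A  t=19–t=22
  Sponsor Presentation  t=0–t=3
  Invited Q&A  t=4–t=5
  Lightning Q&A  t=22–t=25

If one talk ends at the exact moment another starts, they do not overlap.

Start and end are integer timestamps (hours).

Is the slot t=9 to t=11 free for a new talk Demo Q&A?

Sponsor Presentation: ends t=3 at or before Demo Q&A starts t=9 → clear.
Invited Q&A: ends t=5 at or before Demo Q&A starts t=9 → clear.
Sponsor Q&A: starts t=19 at or after Demo Q&A ends t=11 → clear.
Lightning Q&A: starts t=22 at or after Demo Q&A ends t=11 → clear.
Breakout Talk: starts t=28 at or after Demo Q&A ends t=11 → clear.
Workshop Block: starts t=34 at or after Demo Q&A ends t=11 → clear.

Yes — the slot is free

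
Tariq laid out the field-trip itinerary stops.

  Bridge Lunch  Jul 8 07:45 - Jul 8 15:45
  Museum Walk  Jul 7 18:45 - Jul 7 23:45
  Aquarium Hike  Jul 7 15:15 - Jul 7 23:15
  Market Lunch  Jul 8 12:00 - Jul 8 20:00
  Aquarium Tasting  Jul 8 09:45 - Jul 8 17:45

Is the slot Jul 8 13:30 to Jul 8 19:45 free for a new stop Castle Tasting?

No — it overlaps Aquarium Tasting, Bridge Lunch, Market Lunch

Aquarium Hike: ends Jul 7 23:15 at or before Castle Tasting starts Jul 8 13:30 → clear.
Museum Walk: ends Jul 7 23:45 at or before Castle Tasting starts Jul 8 13:30 → clear.
Bridge Lunch: starts Jul 8 07:45 before Castle Tasting ends Jul 8 19:45, and ends Jul 8 15:45 after Castle Tasting starts Jul 8 13:30 → overlap.
Aquarium Tasting: starts Jul 8 09:45 before Castle Tasting ends Jul 8 19:45, and ends Jul 8 17:45 after Castle Tasting starts Jul 8 13:30 → overlap.
Market Lunch: starts Jul 8 12:00 before Castle Tasting ends Jul 8 19:45, and ends Jul 8 20:00 after Castle Tasting starts Jul 8 13:30 → overlap.
Castle Tasting overlaps Aquarium Tasting, Bridge Lunch, Market Lunch.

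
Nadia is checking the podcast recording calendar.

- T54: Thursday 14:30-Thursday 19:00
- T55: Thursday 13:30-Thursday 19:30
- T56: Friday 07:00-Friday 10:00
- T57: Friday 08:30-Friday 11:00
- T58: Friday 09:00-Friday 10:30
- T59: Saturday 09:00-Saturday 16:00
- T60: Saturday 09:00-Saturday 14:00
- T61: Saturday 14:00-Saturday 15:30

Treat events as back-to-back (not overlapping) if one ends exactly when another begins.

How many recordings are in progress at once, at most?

Sort all start/end points and keep a running count:
Thursday 13:30 start T55 → 1
Thursday 14:30 start T54 → 2
Thursday 19:00 end T54 → 1
Thursday 19:30 end T55 → 0
Friday 07:00 start T56 → 1
Friday 08:30 start T57 → 2
Friday 09:00 start T58 → 3
Friday 10:00 end T56 → 2
Friday 10:30 end T58 → 1
Friday 11:00 end T57 → 0
Saturday 09:00 start T59 → 1
Saturday 09:00 start T60 → 2
Saturday 14:00 end T60 → 1
Saturday 14:00 start T61 → 2
Saturday 15:30 end T61 → 1
Saturday 16:00 end T59 → 0
Peak is 3, at Friday 09:00 (T56, T57, T58).

3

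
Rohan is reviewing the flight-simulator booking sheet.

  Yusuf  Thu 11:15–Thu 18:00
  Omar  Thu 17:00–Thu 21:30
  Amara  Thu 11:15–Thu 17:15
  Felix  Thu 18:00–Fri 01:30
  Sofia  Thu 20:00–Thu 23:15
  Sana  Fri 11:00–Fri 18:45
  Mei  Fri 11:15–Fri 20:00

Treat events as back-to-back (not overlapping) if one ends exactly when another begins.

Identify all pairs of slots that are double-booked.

Sorted by start: Yusuf, Amara, Omar, Felix, Sofia, Sana, Mei.
Amara starts before Yusuf ends → Yusuf and Amara overlap.
Omar starts before Yusuf ends → Yusuf and Omar overlap.
Felix starts exactly when Yusuf ends (back-to-back, no overlap) — done with Yusuf.
Omar starts before Amara ends → Amara and Omar overlap.
Felix starts after Amara ends — done with Amara.
Felix starts before Omar ends → Omar and Felix overlap.
Sofia starts before Omar ends → Omar and Sofia overlap.
Sana starts after Omar ends — done with Omar.
Sofia starts before Felix ends → Felix and Sofia overlap.
Sana starts after Felix ends — done with Felix.
Sana starts after Sofia ends — done with Sofia.
Mei starts before Sana ends → Sana and Mei overlap.

Amara & Omar, Amara & Yusuf, Felix & Omar, Felix & Sofia, Mei & Sana, Omar & Sofia, Omar & Yusuf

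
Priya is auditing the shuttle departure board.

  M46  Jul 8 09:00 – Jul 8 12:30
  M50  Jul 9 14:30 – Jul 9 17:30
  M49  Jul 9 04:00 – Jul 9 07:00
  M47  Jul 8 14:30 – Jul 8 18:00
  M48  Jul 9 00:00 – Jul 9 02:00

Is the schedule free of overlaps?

Sorted by start: M46, M47, M48, M49, M50.
M47 starts after M46 ends, so M46 has no further overlaps.
M48 starts after M47 ends, so M47 has no further overlaps.
M49 starts after M48 ends, so M48 has no further overlaps.
M50 starts after M49 ends.
Every pair is clear; the schedule has no overlaps.

Yes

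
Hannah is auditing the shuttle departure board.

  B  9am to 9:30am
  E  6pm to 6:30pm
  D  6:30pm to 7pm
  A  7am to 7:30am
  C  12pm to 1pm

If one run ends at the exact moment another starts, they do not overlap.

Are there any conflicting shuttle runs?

Two intervals overlap when each starts before the other ends.
Sorted by start: A, B, C, E, D.
B starts after A ends — done with A.
C starts after B ends — done with B.
E starts after C ends — done with C.
D starts exactly when E ends (back-to-back, no overlap).
Every pair is clear; the schedule has no overlaps.

No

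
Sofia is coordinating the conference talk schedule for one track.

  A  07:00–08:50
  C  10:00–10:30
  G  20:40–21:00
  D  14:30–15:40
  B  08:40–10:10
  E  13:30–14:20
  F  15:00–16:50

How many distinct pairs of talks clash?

3

Sorted by start: A, B, C, E, D, F, G.
B starts before A ends → A and B overlap.
C starts after A ends — done with A.
C starts before B ends → B and C overlap.
E starts after B ends — done with B.
E starts after C ends — done with C.
D starts after E ends — done with E.
F starts before D ends → D and F overlap.
G starts after D ends.
G starts after F ends.
Overlapping pairs: A & B, B & C, D & F — 3 in total.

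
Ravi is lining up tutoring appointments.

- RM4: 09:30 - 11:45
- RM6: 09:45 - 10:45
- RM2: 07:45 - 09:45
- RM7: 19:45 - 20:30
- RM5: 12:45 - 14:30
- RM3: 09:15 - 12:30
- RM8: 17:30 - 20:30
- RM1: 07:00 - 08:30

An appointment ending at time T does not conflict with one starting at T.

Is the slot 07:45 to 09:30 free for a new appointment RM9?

RM1: starts 07:00 before RM9 ends 09:30, and ends 08:30 after RM9 starts 07:45 → overlap.
RM2: starts 07:45 before RM9 ends 09:30, and ends 09:45 after RM9 starts 07:45 → overlap.
RM3: starts 09:15 before RM9 ends 09:30, and ends 12:30 after RM9 starts 07:45 → overlap.
RM4: starts 09:30 at or after RM9 ends 09:30 → clear.
RM6: starts 09:45 at or after RM9 ends 09:30 → clear.
RM5: starts 12:45 at or after RM9 ends 09:30 → clear.
RM8: starts 17:30 at or after RM9 ends 09:30 → clear.
RM7: starts 19:45 at or after RM9 ends 09:30 → clear.
RM9 overlaps RM1, RM2, RM3.

No — it overlaps RM1, RM2, RM3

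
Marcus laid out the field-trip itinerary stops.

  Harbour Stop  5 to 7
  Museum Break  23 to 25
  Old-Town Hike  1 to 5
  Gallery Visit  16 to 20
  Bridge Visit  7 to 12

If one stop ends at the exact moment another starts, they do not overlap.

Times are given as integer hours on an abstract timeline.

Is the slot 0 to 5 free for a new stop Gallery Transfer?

No — it overlaps Old-Town Hike

Old-Town Hike: starts 1 before Gallery Transfer ends 5, and ends 5 after Gallery Transfer starts 0 → overlap.
Harbour Stop: starts 5 at or after Gallery Transfer ends 5 → clear.
Bridge Visit: starts 7 at or after Gallery Transfer ends 5 → clear.
Gallery Visit: starts 16 at or after Gallery Transfer ends 5 → clear.
Museum Break: starts 23 at or after Gallery Transfer ends 5 → clear.
Gallery Transfer overlaps Old-Town Hike.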